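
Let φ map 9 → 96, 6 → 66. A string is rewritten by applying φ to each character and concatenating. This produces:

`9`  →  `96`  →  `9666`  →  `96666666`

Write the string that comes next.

9666666666666666

Rewriting each symbol of 96666666: 9→96, 6→66, 6→66, 6→66, 6→66, 6→66, 6→66, 6→66, which concatenates to 96 66 66 66 66 66 66 66.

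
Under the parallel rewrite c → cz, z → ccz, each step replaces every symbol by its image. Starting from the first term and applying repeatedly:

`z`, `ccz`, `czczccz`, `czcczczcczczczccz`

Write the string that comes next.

czcczczczcczczcczczczcczczcczczcczczczccz

φ(czcczczcczczczccz) expands symbol-by-symbol to cz ccz cz cz ccz cz ccz cz cz ccz cz ccz cz ccz cz cz ccz; joining the 17 pieces gives the next term.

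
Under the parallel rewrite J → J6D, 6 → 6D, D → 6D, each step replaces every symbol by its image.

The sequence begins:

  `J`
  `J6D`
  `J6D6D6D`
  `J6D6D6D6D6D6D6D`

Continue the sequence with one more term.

J6D6D6D6D6D6D6D6D6D6D6D6D6D6D6D

Applying the rule to each of the 15 symbols of J6D6D6D6D6D6D6D gives the pieces J6D 6D 6D 6D 6D 6D 6D 6D 6D 6D 6D 6D 6D 6D 6D, which concatenate to the answer.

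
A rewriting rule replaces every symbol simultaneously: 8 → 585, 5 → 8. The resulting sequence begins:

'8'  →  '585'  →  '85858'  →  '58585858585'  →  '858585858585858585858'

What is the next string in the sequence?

Rewriting the 21 symbols of 858585858585858585858 one by one yields 585 8 585 8 585 8 585 8 585 8 585 8 585 8 585 8 585 8 585 8 585; concatenated:

5858585858585858585858585858585858585858585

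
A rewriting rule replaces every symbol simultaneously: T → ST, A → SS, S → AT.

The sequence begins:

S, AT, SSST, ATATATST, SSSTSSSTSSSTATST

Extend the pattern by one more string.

Applying the rule to each of the 16 symbols of SSSTSSSTSSSTATST gives the pieces AT AT AT ST AT AT AT ST AT AT AT ST SS ST AT ST, which concatenate to the answer.

ATATATSTATATATSTATATATSTSSSTATST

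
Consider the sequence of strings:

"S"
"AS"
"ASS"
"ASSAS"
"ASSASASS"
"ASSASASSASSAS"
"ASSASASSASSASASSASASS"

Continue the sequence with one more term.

This is a Fibonacci-style word recurrence s(k) = s(k−1)·s(k−2): e.g. AS·S = ASS.
The next term joins ASSASASSASSASASSASASS and ASSASASSASSAS.

ASSASASSASSASASSASASSASSASASSASSAS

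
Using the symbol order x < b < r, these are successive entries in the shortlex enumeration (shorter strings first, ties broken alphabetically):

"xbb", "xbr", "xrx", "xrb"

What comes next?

Treat xrb as a base-3 numeral over the given alphabet and add one, carrying through any trailing r's.

xrr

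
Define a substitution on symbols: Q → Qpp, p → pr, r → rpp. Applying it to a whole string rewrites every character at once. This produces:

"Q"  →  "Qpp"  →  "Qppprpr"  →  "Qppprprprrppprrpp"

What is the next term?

Rewriting the 17 symbols of Qppprprprrppprrpp one by one yields Qpp pr pr pr rpp pr rpp pr rpp rpp pr pr pr rpp rpp pr pr; concatenated:

Qppprprprrppprrppprrpprppprprprrpprppprpr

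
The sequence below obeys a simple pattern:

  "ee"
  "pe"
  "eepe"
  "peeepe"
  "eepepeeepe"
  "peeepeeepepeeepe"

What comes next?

eepepeeepepeeepeeepepeeepe

From term 3 onward, concatenate the second-to-last term with the last: ee·pe = eepe, pe·eepe = peeepe, …
Continuing: eepepeeepe · peeepeeepepeeepe gives term 7.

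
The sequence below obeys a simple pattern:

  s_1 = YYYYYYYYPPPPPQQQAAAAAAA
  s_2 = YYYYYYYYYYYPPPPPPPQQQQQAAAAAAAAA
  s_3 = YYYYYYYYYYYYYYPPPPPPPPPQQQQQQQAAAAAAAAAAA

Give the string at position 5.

YYYYYYYYYYYYYYYYYYYYPPPPPPPPPPPPPQQQQQQQQQQQAAAAAAAAAAAAAAA

Reading off run lengths: Y runs 8, 11, 14; P runs 5, 7, 9; Q runs 3, 5, 7; A runs 7, 9, 11 — each is linear in n, where the shown terms are n = 2, 3, 4.
Setting n = 6 gives 20, 13, 11, 15 characters in each block.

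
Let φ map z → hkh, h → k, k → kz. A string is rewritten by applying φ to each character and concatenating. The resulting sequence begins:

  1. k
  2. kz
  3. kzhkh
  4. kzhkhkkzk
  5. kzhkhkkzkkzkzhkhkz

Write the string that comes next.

kzhkhkkzkkzkzhkhkzkzhkhkzhkhkkzkkzhkh

φ(kzhkhkkzkkzkzhkhkz) expands symbol-by-symbol to kz hkh k kz k kz kz hkh kz kz hkh kz hkh k kz k kz hkh; joining the 18 pieces gives the next term.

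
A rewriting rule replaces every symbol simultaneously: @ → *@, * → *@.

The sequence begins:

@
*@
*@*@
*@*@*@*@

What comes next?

Expanding *@*@*@*@: *→*@, @→*@, *→*@, @→*@, *→*@, @→*@, *→*@, @→*@. Concatenated: *@ *@ *@ *@ *@ *@ *@ *@.

*@*@*@*@*@*@*@*@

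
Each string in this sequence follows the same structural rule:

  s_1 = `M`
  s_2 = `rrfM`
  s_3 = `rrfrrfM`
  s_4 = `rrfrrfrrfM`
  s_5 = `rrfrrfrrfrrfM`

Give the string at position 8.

rrfrrfrrfrrfrrfrrfrrfM

The strings grow by a fixed prefix rrf each time.
From rrfrrfrrfrrfM, 3 further steps: rrfrrfrrfrrfM → rrfrrfrrfrrfrrfM → rrfrrfrrfrrfrrfrrfM → (answer).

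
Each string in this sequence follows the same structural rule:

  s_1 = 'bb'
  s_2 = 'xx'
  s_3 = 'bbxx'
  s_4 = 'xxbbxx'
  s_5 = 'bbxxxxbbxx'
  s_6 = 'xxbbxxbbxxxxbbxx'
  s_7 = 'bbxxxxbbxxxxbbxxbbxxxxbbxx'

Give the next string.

xxbbxxbbxxxxbbxxbbxxxxbbxxxxbbxxbbxxxxbbxx

Each term (from the third on) is the two preceding terms concatenated in order: term 3 = bb·xx = bbxx.
Continuing: xxbbxxbbxxxxbbxx · bbxxxxbbxxxxbbxxbbxxxxbbxx gives term 8.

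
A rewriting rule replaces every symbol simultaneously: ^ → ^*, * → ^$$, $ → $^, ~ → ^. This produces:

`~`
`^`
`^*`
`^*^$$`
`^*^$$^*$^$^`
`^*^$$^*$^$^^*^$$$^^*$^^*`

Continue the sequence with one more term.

^*^$$^*$^$^^*^$$$^^*$^^*^*^$$^*$^$^$^^*^*^$$$^^*^*^$$

Replace each of the 24 characters of ^*^$$^*$^$^^*^$$$^^*$^^* in place — ^* ^$$ ^* $^ $^ ^* ^$$ $^ ^* $^ ^* ^* ^$$ ^* $^ $^ $^ ^* ^* ^$$ $^ ^* ^* ^$$ — and concatenate.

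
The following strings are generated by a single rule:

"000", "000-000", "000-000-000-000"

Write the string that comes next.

000-000-000-000-000-000-000-000

s(k+1) = s(k)·-·s(k) — each term doubles the last with '-' between the halves.
One more doubling of 000-000-000-000 gives the answer.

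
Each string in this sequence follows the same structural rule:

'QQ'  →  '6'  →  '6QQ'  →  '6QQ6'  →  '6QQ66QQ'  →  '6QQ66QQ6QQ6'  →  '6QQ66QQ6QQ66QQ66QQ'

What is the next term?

This is a Fibonacci-style word recurrence s(k) = s(k−1)·s(k−2): e.g. 6·QQ = 6QQ.
Continuing: 6QQ66QQ6QQ66QQ66QQ · 6QQ66QQ6QQ6 gives term 8.

6QQ66QQ6QQ66QQ66QQ6QQ66QQ6QQ6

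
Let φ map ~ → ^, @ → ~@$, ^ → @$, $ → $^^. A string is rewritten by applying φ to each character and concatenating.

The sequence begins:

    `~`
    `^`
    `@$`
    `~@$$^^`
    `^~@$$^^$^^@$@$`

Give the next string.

Applying the rule to each of the 14 symbols of ^~@$$^^$^^@$@$ gives the pieces @$ ^ ~@$ $^^ $^^ @$ @$ $^^ @$ @$ ~@$ $^^ ~@$ $^^, which concatenate to the answer.

@$^~@$$^^$^^@$@$$^^@$@$~@$$^^~@$$^^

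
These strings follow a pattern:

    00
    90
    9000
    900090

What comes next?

9000909000

From term 3 onward, concatenate the last term with the second-to-last: 90·00 = 9000, 9000·90 = 900090, …
So term 5 is 900090·9000.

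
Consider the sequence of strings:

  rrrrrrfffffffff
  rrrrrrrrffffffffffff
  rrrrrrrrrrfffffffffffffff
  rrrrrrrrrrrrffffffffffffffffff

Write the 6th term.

rrrrrrrrrrrrrrrrffffffffffffffffffffffff

Each string has the form r^{2n} f^{3n}, where the shown terms are n = 3, 4, 5, 6.
For term 6, n = 8, so the run lengths are 16, 24.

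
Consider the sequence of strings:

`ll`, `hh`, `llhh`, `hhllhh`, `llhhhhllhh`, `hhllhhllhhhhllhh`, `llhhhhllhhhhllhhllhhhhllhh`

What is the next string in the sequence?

hhllhhllhhhhllhhllhhhhllhhhhllhhllhhhhllhh

This is a Fibonacci-style word recurrence s(k) = s(k−2)·s(k−1): e.g. ll·hh = llhh.
So term 8 is hhllhhllhhhhllhh·llhhhhllhhhhllhhllhhhhllhh.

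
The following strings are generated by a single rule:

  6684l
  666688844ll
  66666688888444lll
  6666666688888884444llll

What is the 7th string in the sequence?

6666666666666688888888888884444444lllllll

The n-th term is 2n 6's then 2n-1 8's then n 4's then n l's (n = 1, 2, …).
At n = 7 the blocks have lengths 14, 13, 7, 7.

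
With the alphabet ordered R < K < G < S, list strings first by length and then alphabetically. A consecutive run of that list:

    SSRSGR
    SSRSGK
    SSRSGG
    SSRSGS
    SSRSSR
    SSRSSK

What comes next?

SSRSSG

Treat SSRSSK as a base-4 numeral over the given alphabet and add one, carrying through any trailing S's.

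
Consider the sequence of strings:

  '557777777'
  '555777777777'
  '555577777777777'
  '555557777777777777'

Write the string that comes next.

The n-th term is n-1 5's then 2n+1 7's, where the shown terms are n = 3, 4, 5, 6.
At n = 7 the blocks have lengths 6, 15.

555555777777777777777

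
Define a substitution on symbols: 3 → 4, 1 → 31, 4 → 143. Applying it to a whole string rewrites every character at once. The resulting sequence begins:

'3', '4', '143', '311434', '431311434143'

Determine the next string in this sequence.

Apply φ to 431311434143 symbol by symbol: 4→143, 3→4, 1→31, 3→4, 1→31, 1→31, 4→143, 3→4, 4→143, 1→31, 4→143, 3→4; joined: 143 4 31 4 31 31 143 4 143 31 143 4.

143431431311434143311434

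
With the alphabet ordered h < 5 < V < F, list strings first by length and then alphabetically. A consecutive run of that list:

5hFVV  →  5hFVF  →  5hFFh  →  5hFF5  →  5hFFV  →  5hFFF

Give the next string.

Treat 5hFFF as a base-4 numeral over the given alphabet and add one, carrying through any trailing F's.

55hhh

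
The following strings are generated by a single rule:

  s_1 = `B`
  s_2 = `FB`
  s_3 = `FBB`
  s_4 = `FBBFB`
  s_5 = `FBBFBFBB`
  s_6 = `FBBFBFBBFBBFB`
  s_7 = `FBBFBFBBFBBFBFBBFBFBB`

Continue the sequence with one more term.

FBBFBFBBFBBFBFBBFBFBBFBBFBFBBFBBFB

Each term (from the third on) is the previous term followed by the one before it: term 3 = FB·B = FBB.
Continuing: FBBFBFBBFBBFBFBBFBFBB · FBBFBFBBFBBFB gives term 8.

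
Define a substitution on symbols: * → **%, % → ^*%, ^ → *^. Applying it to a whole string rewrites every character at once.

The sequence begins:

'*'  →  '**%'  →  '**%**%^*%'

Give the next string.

**%**%^*%**%**%^*%*^**%^*%

Apply φ to **%**%^*% symbol by symbol: *→**%, *→**%, %→^*%, *→**%, *→**%, %→^*%, ^→*^, *→**%, %→^*%; joined: **% **% ^*% **% **% ^*% *^ **% ^*%.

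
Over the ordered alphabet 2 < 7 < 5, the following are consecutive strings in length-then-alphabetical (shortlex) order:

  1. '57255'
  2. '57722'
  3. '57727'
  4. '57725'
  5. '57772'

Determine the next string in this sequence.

57777

Find the rightmost character of 57772 below 5, bump it to the next letter, and reset everything to its right to 2.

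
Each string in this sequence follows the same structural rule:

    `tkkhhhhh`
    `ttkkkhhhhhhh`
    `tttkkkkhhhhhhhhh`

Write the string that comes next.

Reading off run lengths: t runs 1, 2, 3; k runs 2, 3, 4; h runs 5, 7, 9 — each is linear in n, where the shown terms are n = 2, 3, 4.
Setting n = 5 gives 4, 5, 11 characters in each block.

ttttkkkkkhhhhhhhhhhh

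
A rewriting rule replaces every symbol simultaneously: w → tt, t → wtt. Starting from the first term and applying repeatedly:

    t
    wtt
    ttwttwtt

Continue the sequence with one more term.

wttwttttwttwttttwttwtt

Rewriting each symbol of ttwttwtt: t→wtt, t→wtt, w→tt, t→wtt, t→wtt, w→tt, t→wtt, t→wtt, which concatenates to wtt wtt tt wtt wtt tt wtt wtt.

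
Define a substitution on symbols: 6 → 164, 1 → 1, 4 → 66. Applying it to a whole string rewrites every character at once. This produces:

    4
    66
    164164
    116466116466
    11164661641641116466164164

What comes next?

Rewriting the 26 symbols of 11164661641641116466164164 one by one yields 1 1 1 164 66 164 164 1 164 66 1 164 66 1 1 1 164 66 164 164 1 164 66 1 164 66; concatenated:

1111646616416411646611646611116466164164116466116466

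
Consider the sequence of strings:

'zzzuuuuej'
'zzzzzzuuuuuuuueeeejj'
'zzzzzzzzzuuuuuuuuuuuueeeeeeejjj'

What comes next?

Reading off run lengths: z runs 3, 6, 9; u runs 4, 8, 12; e runs 1, 4, 7; j runs 1, 2, 3 — each is linear in n (n = 1, 2, …).
At n = 4 the blocks have lengths 12, 16, 10, 4.

zzzzzzzzzzzzuuuuuuuuuuuuuuuueeeeeeeeeejjjj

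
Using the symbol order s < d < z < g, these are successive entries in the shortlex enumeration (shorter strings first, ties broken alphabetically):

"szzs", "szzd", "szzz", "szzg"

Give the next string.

Treat szzg as a base-4 numeral over the given alphabet and add one, carrying through any trailing g's.

szgs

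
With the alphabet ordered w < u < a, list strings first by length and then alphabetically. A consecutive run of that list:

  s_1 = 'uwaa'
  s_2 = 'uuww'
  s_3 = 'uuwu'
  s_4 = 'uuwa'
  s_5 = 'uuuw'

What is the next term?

Find the rightmost character of uuuw below a, bump it to the next letter, and reset everything to its right to w.

uuuu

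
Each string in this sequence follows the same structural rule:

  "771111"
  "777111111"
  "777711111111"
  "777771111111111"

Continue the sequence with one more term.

Reading off run lengths: 7 runs 2, 3, 4, 5; 1 runs 4, 6, 8, 10 — each is linear in n, where the shown terms are n = 2, 3, 4, 5.
Setting n = 6 gives 6, 12 characters in each block.

777777111111111111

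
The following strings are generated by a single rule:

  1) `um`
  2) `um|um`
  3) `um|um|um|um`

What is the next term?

um|um|um|um|um|um|um|um

s(k+1) = s(k)·|·s(k) — each term doubles the last with '|' between the halves.
So the next term is two copies of um|um|um|um with '|' between the halves.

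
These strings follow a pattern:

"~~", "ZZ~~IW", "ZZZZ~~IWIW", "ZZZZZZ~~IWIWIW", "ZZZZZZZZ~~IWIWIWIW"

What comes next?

Every step adds ZZ to the front and IW to the end of the previous string.
One more step from ZZZZZZZZ~~IWIWIWIW gives the answer.

ZZZZZZZZZZ~~IWIWIWIWIW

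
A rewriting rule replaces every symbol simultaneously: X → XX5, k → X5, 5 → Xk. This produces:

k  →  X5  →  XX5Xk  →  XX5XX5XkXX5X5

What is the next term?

XX5XX5XkXX5XX5XkXX5X5XX5XX5XkXX5Xk

φ(XX5XX5XkXX5X5) expands symbol-by-symbol to XX5 XX5 Xk XX5 XX5 Xk XX5 X5 XX5 XX5 Xk XX5 Xk; joining the 13 pieces gives the next term.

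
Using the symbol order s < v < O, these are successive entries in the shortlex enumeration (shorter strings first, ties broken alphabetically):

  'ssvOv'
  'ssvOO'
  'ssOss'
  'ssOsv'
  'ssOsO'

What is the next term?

Treat ssOsO as a base-3 numeral over the given alphabet and add one, carrying through any trailing O's.

ssOvs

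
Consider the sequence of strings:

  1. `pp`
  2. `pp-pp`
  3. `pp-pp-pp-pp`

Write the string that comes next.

Every step duplicates the string with '-' between the halves.
Doubling pp-pp-pp-pp with '-' between the halves:

pp-pp-pp-pp-pp-pp-pp-pp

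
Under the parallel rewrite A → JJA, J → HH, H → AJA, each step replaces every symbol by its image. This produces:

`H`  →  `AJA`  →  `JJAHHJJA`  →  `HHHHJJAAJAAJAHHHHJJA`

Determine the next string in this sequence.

φ(HHHHJJAAJAAJAHHHHJJA) expands symbol-by-symbol to AJA AJA AJA AJA HH HH JJA JJA HH JJA JJA HH JJA AJA AJA AJA AJA HH HH JJA; joining the 20 pieces gives the next term.

AJAAJAAJAAJAHHHHJJAJJAHHJJAJJAHHJJAAJAAJAAJAAJAHHHHJJA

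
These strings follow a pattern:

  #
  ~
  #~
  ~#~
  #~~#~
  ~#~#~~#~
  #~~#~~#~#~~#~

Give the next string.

From term 3 onward, concatenate the second-to-last term with the last: #·~ = #~, ~·#~ = ~#~, …
The next term joins ~#~#~~#~ and #~~#~~#~#~~#~.

~#~#~~#~#~~#~~#~#~~#~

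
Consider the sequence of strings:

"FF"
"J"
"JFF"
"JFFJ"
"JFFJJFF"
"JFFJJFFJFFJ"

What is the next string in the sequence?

This is a Fibonacci-style word recurrence s(k) = s(k−1)·s(k−2): e.g. J·FF = JFF.
The next term joins JFFJJFFJFFJ and JFFJJFF.

JFFJJFFJFFJJFFJJFF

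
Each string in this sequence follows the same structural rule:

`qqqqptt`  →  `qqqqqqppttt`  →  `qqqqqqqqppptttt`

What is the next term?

Reading off run lengths: q runs 4, 6, 8; p runs 1, 2, 3; t runs 2, 3, 4 — each is linear in n, where the shown terms are n = 2, 3, 4.
For the next term, n = 5, so the run lengths are 10, 4, 5.

qqqqqqqqqqppppttttt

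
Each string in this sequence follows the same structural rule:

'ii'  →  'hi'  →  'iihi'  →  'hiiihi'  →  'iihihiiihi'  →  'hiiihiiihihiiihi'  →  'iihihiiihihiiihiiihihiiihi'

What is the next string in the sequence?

From term 3 onward, concatenate the second-to-last term with the last: ii·hi = iihi, hi·iihi = hiiihi, …
The next term joins hiiihiiihihiiihi and iihihiiihihiiihiiihihiiihi.

hiiihiiihihiiihiiihihiiihihiiihiiihihiiihi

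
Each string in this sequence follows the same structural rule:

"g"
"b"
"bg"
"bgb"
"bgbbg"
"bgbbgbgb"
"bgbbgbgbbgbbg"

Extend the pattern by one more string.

bgbbgbgbbgbbgbgbbgbgb

Each term (from the third on) is the previous term followed by the one before it: term 3 = b·g = bg.
The next term joins bgbbgbgbbgbbg and bgbbgbgb.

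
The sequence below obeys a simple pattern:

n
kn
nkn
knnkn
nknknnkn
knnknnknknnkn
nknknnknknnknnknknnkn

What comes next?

From term 3 onward, concatenate the second-to-last term with the last: n·kn = nkn, kn·nkn = knnkn, …
Continuing: knnknnknknnkn · nknknnknknnknnknknnkn gives term 8.

knnknnknknnknnknknnknknnknnknknnkn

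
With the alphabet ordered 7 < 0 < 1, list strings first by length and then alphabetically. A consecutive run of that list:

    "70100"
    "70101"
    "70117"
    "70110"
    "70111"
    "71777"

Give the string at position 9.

71707

Advancing 3 positions from 71777 through 71777 → 71770 → 71771 reaches term 9.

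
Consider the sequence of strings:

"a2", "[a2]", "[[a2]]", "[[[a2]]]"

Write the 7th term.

s(k+1) = [·s(k)·], so each term gains [ as a prefix and ] as a suffix.
From [[[a2]]], 3 further steps: [[[a2]]] → [[[[a2]]]] → [[[[[a2]]]]] → (answer).

[[[[[[a2]]]]]]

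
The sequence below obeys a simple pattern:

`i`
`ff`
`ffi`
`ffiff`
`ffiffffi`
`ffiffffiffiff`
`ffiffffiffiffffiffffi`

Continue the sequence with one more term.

ffiffffiffiffffiffffiffiffffiffiff

Each term (from the third on) is the previous term followed by the one before it: term 3 = ff·i = ffi.
Continuing: ffiffffiffiffffiffffi · ffiffffiffiff gives term 8.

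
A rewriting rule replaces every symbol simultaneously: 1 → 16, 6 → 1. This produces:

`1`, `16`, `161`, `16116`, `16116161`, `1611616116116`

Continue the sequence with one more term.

φ(1611616116116) expands symbol-by-symbol to 16 1 16 16 1 16 1 16 16 1 16 16 1; joining the 13 pieces gives the next term.

161161611611616116161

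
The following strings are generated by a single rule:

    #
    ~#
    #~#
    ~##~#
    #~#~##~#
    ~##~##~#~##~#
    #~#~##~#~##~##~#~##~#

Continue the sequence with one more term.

~##~##~#~##~##~#~##~#~##~##~#~##~#

Each term (from the third on) is the two preceding terms concatenated in order: term 3 = #·~# = #~#.
Continuing: ~##~##~#~##~# · #~#~##~#~##~##~#~##~# gives term 8.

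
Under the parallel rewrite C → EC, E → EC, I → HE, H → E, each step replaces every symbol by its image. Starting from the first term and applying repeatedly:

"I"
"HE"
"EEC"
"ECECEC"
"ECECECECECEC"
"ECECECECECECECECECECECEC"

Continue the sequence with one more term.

ECECECECECECECECECECECECECECECECECECECECECECECEC

φ(ECECECECECECECECECECECEC) expands symbol-by-symbol to EC EC EC EC EC EC EC EC EC EC EC EC EC EC EC EC EC EC EC EC EC EC EC EC; joining the 24 pieces gives the next term.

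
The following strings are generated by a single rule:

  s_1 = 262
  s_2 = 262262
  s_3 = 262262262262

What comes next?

s(k+1) = s(k)·s(k) — each term doubles the last.
So the next term is two copies of 262262262262.

262262262262262262262262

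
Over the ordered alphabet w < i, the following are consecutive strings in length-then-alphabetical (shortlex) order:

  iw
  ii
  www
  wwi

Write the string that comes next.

wiw

The successor of wwi increments the rightmost position that isn't already i and resets every position after it to w.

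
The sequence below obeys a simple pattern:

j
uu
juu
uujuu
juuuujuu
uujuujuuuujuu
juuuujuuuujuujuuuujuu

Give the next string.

Each term (from the third on) is the two preceding terms concatenated in order: term 3 = j·uu = juu.
The next term joins uujuujuuuujuu and juuuujuuuujuujuuuujuu.

uujuujuuuujuujuuuujuuuujuujuuuujuu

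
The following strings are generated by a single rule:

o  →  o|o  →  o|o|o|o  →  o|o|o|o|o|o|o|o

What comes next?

o|o|o|o|o|o|o|o|o|o|o|o|o|o|o|o

Every step duplicates the string with '|' between the halves.
So the next term is two copies of o|o|o|o|o|o|o|o with '|' between the halves.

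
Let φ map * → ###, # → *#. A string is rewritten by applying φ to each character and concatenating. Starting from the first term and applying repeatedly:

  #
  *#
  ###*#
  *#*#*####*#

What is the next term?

Expanding *#*#*####*#: *→###, #→*#, *→###, #→*#, *→###, #→*#, #→*#, #→*#, #→*#, *→###, #→*#. Concatenated: ### *# ### *# ### *# *# *# *# ### *#.

###*####*####*#*#*#*####*#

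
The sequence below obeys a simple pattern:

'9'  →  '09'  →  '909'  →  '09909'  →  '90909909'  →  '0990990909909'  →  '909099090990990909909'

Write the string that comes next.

0990990909909909099090990990909909

This is a Fibonacci-style word recurrence s(k) = s(k−2)·s(k−1): e.g. 9·09 = 909.
Continuing: 0990990909909 · 909099090990990909909 gives term 8.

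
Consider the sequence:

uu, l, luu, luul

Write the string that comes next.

Each term (from the third on) is the previous term followed by the one before it: term 3 = l·uu = luu.
So term 5 is luul·luu.

luulluu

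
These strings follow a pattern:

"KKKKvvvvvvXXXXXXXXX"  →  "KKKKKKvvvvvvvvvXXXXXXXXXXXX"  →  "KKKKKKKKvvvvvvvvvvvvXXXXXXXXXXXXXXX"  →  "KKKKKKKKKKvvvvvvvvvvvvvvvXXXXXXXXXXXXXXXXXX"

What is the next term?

KKKKKKKKKKKKvvvvvvvvvvvvvvvvvvXXXXXXXXXXXXXXXXXXXXX

The n-th term is 2n K's then 3n v's then 3n+3 X's, where the shown terms are n = 2, 3, 4, 5.
At n = 6 the blocks have lengths 12, 18, 21.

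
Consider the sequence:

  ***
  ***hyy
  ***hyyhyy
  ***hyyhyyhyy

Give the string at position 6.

***hyyhyyhyyhyyhyy

Each term is the previous one with hyy appended.
From ***hyyhyyhyy, 2 further steps: ***hyyhyyhyy → ***hyyhyyhyyhyy → (answer).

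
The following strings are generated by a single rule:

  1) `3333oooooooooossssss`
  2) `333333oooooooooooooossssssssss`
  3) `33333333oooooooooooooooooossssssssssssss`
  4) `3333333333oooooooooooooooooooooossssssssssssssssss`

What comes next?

The n-th term is 2n 3's then 4n+2 o's then 4n-2 s's, where the shown terms are n = 2, 3, 4, 5.
At n = 6 the blocks have lengths 12, 26, 22.

333333333333oooooooooooooooooooooooooossssssssssssssssssssss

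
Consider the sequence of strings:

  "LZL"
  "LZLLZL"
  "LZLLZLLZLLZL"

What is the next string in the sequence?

Each string is two copies of the previous one concatenated.
So the next term is two copies of LZLLZLLZLLZL.

LZLLZLLZLLZLLZLLZLLZLLZL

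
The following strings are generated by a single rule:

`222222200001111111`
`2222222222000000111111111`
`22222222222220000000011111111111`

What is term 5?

Each string has the form 2^{3n-2} 0^{2n-2} 1^{2n+1}, where the shown terms are n = 3, 4, 5.
At n = 7 the blocks have lengths 19, 12, 15.

2222222222222222222000000000000111111111111111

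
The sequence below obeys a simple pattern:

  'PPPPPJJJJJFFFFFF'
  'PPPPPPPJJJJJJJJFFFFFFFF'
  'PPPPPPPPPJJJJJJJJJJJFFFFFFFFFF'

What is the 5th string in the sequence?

The n-th term is 2n+1 P's then 3n-1 J's then 2n+2 F's, where the shown terms are n = 2, 3, 4.
Setting n = 6 gives 13, 17, 14 characters in each block.

PPPPPPPPPPPPPJJJJJJJJJJJJJJJJJFFFFFFFFFFFFFF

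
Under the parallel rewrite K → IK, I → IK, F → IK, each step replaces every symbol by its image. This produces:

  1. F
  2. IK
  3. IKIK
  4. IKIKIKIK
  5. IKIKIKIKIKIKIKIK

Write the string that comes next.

IKIKIKIKIKIKIKIKIKIKIKIKIKIKIKIK

Replace each of the 16 characters of IKIKIKIKIKIKIKIK in place — IK IK IK IK IK IK IK IK IK IK IK IK IK IK IK IK — and concatenate.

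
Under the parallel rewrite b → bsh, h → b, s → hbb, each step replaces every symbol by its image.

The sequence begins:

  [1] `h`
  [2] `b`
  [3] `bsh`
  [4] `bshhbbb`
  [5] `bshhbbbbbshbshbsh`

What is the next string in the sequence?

Applying the rule to each of the 17 symbols of bshhbbbbbshbshbsh gives the pieces bsh hbb b b bsh bsh bsh bsh bsh hbb b bsh hbb b bsh hbb b, which concatenate to the answer.

bshhbbbbbshbshbshbshbshhbbbbshhbbbbshhbbb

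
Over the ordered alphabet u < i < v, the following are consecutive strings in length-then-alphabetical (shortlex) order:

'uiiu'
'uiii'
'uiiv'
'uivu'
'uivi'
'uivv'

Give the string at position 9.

Continuing the enumeration 3 steps past uivv: uivv → uvuu → uvui → (answer).

uvuv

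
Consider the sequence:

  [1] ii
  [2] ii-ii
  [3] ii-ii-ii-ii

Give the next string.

s(k+1) = s(k)·-·s(k) — each term doubles the last with '-' between the halves.
One more doubling of ii-ii-ii-ii gives the answer.

ii-ii-ii-ii-ii-ii-ii-ii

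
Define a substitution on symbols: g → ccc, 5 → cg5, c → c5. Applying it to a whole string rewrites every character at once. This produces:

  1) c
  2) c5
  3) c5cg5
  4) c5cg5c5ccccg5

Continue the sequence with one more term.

c5cg5c5ccccg5c5cg5c5c5c5c5ccccg5

Applying the rule to each of the 13 symbols of c5cg5c5ccccg5 gives the pieces c5 cg5 c5 ccc cg5 c5 cg5 c5 c5 c5 c5 ccc cg5, which concatenate to the answer.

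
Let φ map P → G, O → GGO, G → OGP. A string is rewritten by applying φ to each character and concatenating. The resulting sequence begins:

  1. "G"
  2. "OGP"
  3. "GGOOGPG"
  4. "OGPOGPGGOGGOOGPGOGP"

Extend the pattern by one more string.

GGOOGPGGGOOGPGOGPOGPGGOOGPOGPGGOGGOOGPGOGPGGOOGPG

Replace each of the 19 characters of OGPOGPGGOGGOOGPGOGP in place — GGO OGP G GGO OGP G OGP OGP GGO OGP OGP GGO GGO OGP G OGP GGO OGP G — and concatenate.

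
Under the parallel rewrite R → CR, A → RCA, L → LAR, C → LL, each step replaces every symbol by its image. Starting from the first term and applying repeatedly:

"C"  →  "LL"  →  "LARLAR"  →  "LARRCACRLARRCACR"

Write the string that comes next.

Replace each of the 16 characters of LARRCACRLARRCACR in place — LAR RCA CR CR LL RCA LL CR LAR RCA CR CR LL RCA LL CR — and concatenate.

LARRCACRCRLLRCALLCRLARRCACRCRLLRCALLCR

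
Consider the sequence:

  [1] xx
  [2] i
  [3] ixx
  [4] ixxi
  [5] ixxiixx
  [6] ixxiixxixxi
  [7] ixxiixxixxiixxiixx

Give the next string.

ixxiixxixxiixxiixxixxiixxixxi

From term 3 onward, concatenate the last term with the second-to-last: i·xx = ixx, ixx·i = ixxi, …
So term 8 is ixxiixxixxiixxiixx·ixxiixxixxi.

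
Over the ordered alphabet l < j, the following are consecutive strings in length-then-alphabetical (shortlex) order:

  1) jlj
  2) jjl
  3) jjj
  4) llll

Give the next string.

Treat llll as a base-2 numeral over the given alphabet and add one, carrying through any trailing j's.

lllj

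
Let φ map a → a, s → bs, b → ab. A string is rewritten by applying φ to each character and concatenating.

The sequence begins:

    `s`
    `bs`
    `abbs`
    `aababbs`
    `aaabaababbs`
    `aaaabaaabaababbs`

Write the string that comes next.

aaaaabaaaabaaabaababbs

Applying the rule to each of the 16 symbols of aaaabaaabaababbs gives the pieces a a a a ab a a a ab a a ab a ab ab bs, which concatenate to the answer.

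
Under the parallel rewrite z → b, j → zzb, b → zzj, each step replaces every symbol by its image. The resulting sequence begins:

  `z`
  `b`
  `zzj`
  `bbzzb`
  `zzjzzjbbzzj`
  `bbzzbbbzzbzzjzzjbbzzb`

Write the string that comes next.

Replace each of the 21 characters of bbzzbbbzzbzzjzzjbbzzb in place — zzj zzj b b zzj zzj zzj b b zzj b b zzb b b zzb zzj zzj b b zzj — and concatenate.

zzjzzjbbzzjzzjzzjbbzzjbbzzbbbzzbzzjzzjbbzzj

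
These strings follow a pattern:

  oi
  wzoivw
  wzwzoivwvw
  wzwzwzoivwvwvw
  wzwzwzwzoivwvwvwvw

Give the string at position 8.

wzwzwzwzwzwzwzoivwvwvwvwvwvwvw

Each term wraps the previous one in wz on the left and vw on the right.
From wzwzwzwzoivwvwvwvw, 3 further steps: wzwzwzwzoivwvwvwvw → wzwzwzwzwzoivwvwvwvwvw → wzwzwzwzwzwzoivwvwvwvwvwvw → (answer).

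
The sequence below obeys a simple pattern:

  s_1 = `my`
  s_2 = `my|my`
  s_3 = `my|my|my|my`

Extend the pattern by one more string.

my|my|my|my|my|my|my|my

s(k+1) = s(k)·|·s(k) — each term doubles the last with '|' between the halves.
So the next term is two copies of my|my|my|my with '|' between the halves.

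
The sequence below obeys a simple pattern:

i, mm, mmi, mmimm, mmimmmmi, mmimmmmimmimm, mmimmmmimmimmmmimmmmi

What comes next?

Each term (from the third on) is the previous term followed by the one before it: term 3 = mm·i = mmi.
The next term joins mmimmmmimmimmmmimmmmi and mmimmmmimmimm.

mmimmmmimmimmmmimmmmimmimmmmimmimm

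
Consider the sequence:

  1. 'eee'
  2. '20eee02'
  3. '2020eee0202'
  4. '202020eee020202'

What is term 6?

Every step adds 20 to the front and 02 to the end of the previous string.
From 202020eee020202, 2 further steps: 202020eee020202 → 20202020eee02020202 → (answer).

2020202020eee0202020202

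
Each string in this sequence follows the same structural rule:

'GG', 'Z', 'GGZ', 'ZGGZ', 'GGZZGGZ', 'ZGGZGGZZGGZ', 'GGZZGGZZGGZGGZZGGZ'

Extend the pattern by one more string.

This is a Fibonacci-style word recurrence s(k) = s(k−2)·s(k−1): e.g. GG·Z = GGZ.
So term 8 is ZGGZGGZZGGZ·GGZZGGZZGGZGGZZGGZ.

ZGGZGGZZGGZGGZZGGZZGGZGGZZGGZ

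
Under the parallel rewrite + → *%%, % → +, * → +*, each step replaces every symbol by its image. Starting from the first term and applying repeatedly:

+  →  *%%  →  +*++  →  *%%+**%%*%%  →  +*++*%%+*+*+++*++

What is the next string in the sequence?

φ(+*++*%%+*+*+++*++) expands symbol-by-symbol to *%% +* *%% *%% +* + + *%% +* *%% +* *%% *%% *%% +* *%% *%%; joining the 17 pieces gives the next term.

*%%+**%%*%%+*++*%%+**%%+**%%*%%*%%+**%%*%%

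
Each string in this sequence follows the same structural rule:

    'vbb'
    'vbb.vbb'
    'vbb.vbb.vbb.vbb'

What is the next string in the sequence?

vbb.vbb.vbb.vbb.vbb.vbb.vbb.vbb

Every step duplicates the string with '.' between the halves.
So the next term is two copies of vbb.vbb.vbb.vbb with '.' between the halves.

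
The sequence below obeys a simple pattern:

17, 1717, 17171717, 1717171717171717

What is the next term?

Every step duplicates the string.
So the next term is two copies of 1717171717171717.

17171717171717171717171717171717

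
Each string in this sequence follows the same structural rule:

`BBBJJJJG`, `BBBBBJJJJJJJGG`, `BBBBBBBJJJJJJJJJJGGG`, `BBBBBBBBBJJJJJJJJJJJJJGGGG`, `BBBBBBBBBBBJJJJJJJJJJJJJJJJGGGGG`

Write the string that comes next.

BBBBBBBBBBBBBJJJJJJJJJJJJJJJJJJJGGGGGG

Term n consists of 2n-1 B's, followed by 3n-2 J's, followed by n-1 G's, where the shown terms are n = 2, 3, 4, 5, 6.
Setting n = 7 gives 13, 19, 6 characters in each block.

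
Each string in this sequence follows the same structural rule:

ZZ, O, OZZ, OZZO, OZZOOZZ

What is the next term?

This is a Fibonacci-style word recurrence s(k) = s(k−1)·s(k−2): e.g. O·ZZ = OZZ.
Continuing: OZZOOZZ · OZZO gives term 6.

OZZOOZZOZZO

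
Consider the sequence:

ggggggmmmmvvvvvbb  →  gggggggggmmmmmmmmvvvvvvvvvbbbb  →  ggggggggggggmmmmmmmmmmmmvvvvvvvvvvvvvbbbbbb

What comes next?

gggggggggggggggmmmmmmmmmmmmmmmmvvvvvvvvvvvvvvvvvbbbbbbbb

The n-th term is 3n+3 g's then 4n m's then 4n+1 v's then 2n b's (n = 1, 2, …).
Setting n = 4 gives 15, 16, 17, 8 characters in each block.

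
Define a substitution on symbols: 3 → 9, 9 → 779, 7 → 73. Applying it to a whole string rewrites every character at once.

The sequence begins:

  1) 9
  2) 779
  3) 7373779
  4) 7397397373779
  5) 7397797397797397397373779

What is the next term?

Replace each of the 25 characters of 7397797397797397397373779 in place — 73 9 779 73 73 779 73 9 779 73 73 779 73 9 779 73 9 779 73 9 73 9 73 73 779 — and concatenate.

739779737377973977973737797397797397797397397373779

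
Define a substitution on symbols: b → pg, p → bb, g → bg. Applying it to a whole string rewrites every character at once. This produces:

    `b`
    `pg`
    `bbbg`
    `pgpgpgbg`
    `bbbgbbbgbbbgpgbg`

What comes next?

pgpgpgbgpgpgpgbgpgpgpgbgbbbgpgbg

Replace each of the 16 characters of bbbgbbbgbbbgpgbg in place — pg pg pg bg pg pg pg bg pg pg pg bg bb bg pg bg — and concatenate.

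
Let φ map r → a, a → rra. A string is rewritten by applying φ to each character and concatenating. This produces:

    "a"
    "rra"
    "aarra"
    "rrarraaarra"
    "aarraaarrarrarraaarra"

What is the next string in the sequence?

Rewriting the 21 symbols of aarraaarrarrarraaarra one by one yields rra rra a a rra rra rra a a rra a a rra a a rra rra rra a a rra; concatenated:

rrarraaarrarrarraaarraaarraaarrarrarraaarra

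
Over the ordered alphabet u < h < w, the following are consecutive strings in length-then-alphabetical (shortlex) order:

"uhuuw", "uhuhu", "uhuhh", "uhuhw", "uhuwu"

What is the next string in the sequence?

The successor of uhuwu increments the rightmost position that isn't already w and resets every position after it to u.

uhuwh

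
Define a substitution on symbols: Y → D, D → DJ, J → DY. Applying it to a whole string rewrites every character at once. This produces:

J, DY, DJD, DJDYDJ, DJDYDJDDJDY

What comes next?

Expanding DJDYDJDDJDY: D→DJ, J→DY, D→DJ, Y→D, D→DJ, J→DY, D→DJ, D→DJ, J→DY, D→DJ, Y→D. Concatenated: DJ DY DJ D DJ DY DJ DJ DY DJ D.

DJDYDJDDJDYDJDJDYDJD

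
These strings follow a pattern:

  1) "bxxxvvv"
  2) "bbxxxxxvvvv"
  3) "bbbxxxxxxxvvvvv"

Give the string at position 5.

Reading off run lengths: b runs 1, 2, 3; x runs 3, 5, 7; v runs 3, 4, 5 — each is linear in n (n = 1, 2, …).
At n = 5 the blocks have lengths 5, 11, 7.

bbbbbxxxxxxxxxxxvvvvvvv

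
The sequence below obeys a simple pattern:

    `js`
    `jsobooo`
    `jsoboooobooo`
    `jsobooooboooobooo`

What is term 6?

Each term is the previous one with obooo appended.
From jsobooooboooobooo, 2 further steps: jsobooooboooobooo → jsoboooobooooboooobooo → (answer).

jsobooooboooobooooboooobooo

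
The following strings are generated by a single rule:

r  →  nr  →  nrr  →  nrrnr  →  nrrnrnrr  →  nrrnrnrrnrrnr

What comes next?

From term 3 onward, concatenate the last term with the second-to-last: nr·r = nrr, nrr·nr = nrrnr, …
Continuing: nrrnrnrrnrrnr · nrrnrnrr gives term 7.

nrrnrnrrnrrnrnrrnrnrr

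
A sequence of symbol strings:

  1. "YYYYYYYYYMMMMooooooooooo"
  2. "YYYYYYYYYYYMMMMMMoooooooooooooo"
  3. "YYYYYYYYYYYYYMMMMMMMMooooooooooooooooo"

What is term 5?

YYYYYYYYYYYYYYYYYMMMMMMMMMMMMooooooooooooooooooooooo

Each string has the form Y^{2n+3} M^{2n-2} o^{3n+2}, where the shown terms are n = 3, 4, 5.
Setting n = 7 gives 17, 12, 23 characters in each block.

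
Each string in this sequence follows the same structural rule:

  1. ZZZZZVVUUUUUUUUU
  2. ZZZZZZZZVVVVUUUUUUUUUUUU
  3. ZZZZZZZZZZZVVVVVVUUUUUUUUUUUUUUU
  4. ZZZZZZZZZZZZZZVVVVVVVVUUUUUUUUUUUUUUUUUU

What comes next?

ZZZZZZZZZZZZZZZZZVVVVVVVVVVUUUUUUUUUUUUUUUUUUUUU

The n-th term is 3n-1 Z's then 2n-2 V's then 3n+3 U's, where the shown terms are n = 2, 3, 4, 5.
Setting n = 6 gives 17, 10, 21 characters in each block.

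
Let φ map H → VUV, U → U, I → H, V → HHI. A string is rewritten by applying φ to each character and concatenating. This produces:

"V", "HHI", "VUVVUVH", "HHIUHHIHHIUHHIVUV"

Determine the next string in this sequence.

VUVVUVHUVUVVUVHVUVVUVHUVUVVUVHHHIUHHI

φ(HHIUHHIHHIUHHIVUV) expands symbol-by-symbol to VUV VUV H U VUV VUV H VUV VUV H U VUV VUV H HHI U HHI; joining the 17 pieces gives the next term.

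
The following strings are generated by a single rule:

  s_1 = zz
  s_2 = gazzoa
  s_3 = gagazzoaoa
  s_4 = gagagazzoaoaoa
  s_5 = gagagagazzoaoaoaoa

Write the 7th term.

gagagagagagazzoaoaoaoaoaoa

s(k+1) = ga·s(k)·oa, so each term gains ga as a prefix and oa as a suffix.
From gagagagazzoaoaoaoa, 2 further steps: gagagagazzoaoaoaoa → gagagagagazzoaoaoaoaoa → (answer).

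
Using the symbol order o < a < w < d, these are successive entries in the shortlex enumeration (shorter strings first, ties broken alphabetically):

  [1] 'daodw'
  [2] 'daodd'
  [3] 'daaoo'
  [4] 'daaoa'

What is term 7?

Continuing the enumeration 3 steps past daaoa: daaoa → daaow → daaod → (answer).

daaao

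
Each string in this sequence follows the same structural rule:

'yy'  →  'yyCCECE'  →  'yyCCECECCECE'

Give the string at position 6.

yyCCECECCECECCECECCECECCECE

Every step adds CCECE to the end: s(k+1) = s(k)·CCECE.
From yyCCECECCECE, 3 further steps: yyCCECECCECE → yyCCECECCECECCECE → yyCCECECCECECCECECCECE → (answer).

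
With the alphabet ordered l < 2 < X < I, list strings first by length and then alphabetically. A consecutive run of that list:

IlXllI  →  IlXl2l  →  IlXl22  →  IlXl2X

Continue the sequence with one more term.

IlXl2I

Find the rightmost character of IlXl2X below I, bump it to the next letter, and reset everything to its right to l.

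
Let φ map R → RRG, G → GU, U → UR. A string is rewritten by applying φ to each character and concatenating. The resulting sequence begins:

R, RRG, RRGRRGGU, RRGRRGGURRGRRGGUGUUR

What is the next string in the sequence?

Rewriting the 20 symbols of RRGRRGGURRGRRGGUGUUR one by one yields RRG RRG GU RRG RRG GU GU UR RRG RRG GU RRG RRG GU GU UR GU UR UR RRG; concatenated:

RRGRRGGURRGRRGGUGUURRRGRRGGURRGRRGGUGUURGUURURRRG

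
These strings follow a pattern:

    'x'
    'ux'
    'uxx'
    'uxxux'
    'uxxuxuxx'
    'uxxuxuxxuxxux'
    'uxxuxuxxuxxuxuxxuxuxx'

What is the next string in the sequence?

uxxuxuxxuxxuxuxxuxuxxuxxuxuxxuxxux

Each term (from the third on) is the previous term followed by the one before it: term 3 = ux·x = uxx.
The next term joins uxxuxuxxuxxuxuxxuxuxx and uxxuxuxxuxxux.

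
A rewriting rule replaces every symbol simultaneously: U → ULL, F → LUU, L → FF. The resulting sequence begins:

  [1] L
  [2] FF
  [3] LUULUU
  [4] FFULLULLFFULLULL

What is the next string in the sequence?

LUULUUULLFFFFULLFFFFLUULUUULLFFFFULLFFFF

Replace each of the 16 characters of FFULLULLFFULLULL in place — LUU LUU ULL FF FF ULL FF FF LUU LUU ULL FF FF ULL FF FF — and concatenate.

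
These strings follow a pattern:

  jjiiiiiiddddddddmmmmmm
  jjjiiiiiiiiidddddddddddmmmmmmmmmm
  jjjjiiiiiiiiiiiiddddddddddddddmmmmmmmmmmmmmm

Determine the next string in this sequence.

The n-th term is n j's then 3n i's then 3n+2 d's then 4n-2 m's, where the shown terms are n = 2, 3, 4.
Setting n = 5 gives 5, 15, 17, 18 characters in each block.

jjjjjiiiiiiiiiiiiiiidddddddddddddddddmmmmmmmmmmmmmmmmmm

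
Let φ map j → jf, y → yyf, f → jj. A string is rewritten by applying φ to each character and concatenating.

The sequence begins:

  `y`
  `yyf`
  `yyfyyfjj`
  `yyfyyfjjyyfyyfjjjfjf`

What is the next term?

Replace each of the 20 characters of yyfyyfjjyyfyyfjjjfjf in place — yyf yyf jj yyf yyf jj jf jf yyf yyf jj yyf yyf jj jf jf jf jj jf jj — and concatenate.

yyfyyfjjyyfyyfjjjfjfyyfyyfjjyyfyyfjjjfjfjfjjjfjj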